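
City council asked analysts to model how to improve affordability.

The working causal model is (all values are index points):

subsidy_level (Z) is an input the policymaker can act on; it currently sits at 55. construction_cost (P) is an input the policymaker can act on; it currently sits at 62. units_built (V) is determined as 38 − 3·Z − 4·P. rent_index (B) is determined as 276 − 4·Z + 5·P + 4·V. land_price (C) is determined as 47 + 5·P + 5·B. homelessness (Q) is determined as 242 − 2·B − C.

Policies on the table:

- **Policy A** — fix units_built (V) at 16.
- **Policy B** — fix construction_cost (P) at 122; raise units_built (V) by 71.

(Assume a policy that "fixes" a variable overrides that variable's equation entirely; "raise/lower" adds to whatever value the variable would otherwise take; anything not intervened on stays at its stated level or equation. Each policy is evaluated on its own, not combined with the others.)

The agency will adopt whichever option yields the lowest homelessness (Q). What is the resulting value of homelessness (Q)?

Policy A (V := 16):
  Z = 55
  P = 62
  V = 16
  B = 276 − 4·55 + 5·62 + 4·16 = 430
  C = 47 + 5·62 + 5·430 = 2507
  Q = 242 − 2·430 − 2507 = -3125
Policy B (P := 122, V + 71):
  Z = 55
  P = 122
  V = 38 − 3·55 − 4·122 (+71 from intervention) = -544
  B = 276 − 4·55 + 5·122 + 4·(-544) = -1510
  C = 47 + 5·122 + 5·(-1510) = -6893
  Q = 242 − 2·(-1510) − (-6893) = 10155
Comparing — Policy A: Q=-3125, Policy B: Q=10155. Lowest is -3125 (Policy A).

-3125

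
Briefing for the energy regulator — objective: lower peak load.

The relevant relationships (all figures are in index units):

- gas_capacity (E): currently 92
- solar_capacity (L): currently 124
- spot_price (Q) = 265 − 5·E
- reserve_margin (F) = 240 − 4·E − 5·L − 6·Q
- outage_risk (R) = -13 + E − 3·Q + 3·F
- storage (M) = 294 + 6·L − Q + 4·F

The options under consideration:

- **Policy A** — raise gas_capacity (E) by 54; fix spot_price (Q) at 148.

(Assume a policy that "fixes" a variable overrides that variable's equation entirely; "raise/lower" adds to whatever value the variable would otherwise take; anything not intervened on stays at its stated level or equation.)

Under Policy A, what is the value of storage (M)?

-6518

Policy A (E + 54, Q := 148):
  E = 92 + 54 = 146
  L = 124
  Q = 148
  F = 240 − 4·146 − 5·124 − 6·148 = -1852
  M = 294 + 6·124 − 148 + 4·(-1852) = -6518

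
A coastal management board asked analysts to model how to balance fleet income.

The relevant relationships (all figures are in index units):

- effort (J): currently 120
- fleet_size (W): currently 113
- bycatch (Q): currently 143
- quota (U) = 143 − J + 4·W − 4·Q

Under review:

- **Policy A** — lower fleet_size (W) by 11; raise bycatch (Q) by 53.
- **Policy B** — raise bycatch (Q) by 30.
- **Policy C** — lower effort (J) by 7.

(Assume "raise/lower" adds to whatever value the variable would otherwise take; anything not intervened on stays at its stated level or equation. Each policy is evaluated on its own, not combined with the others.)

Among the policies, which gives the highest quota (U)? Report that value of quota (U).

-90

Policy A (W − 11, Q + 53):
  J = 120
  W = 113 − 11 = 102
  Q = 143 + 53 = 196
  U = 143 − 120 + 4·102 − 4·196 = -353
Policy B (Q + 30):
  J = 120
  W = 113
  Q = 143 + 30 = 173
  U = 143 − 120 + 4·113 − 4·173 = -217
Policy C (J − 7):
  J = 120 − 7 = 113
  W = 113
  Q = 143
  U = 143 − 113 + 4·113 − 4·143 = -90
Comparing — Policy A: U=-353, Policy B: U=-217, Policy C: U=-90. Highest is -90 (Policy C).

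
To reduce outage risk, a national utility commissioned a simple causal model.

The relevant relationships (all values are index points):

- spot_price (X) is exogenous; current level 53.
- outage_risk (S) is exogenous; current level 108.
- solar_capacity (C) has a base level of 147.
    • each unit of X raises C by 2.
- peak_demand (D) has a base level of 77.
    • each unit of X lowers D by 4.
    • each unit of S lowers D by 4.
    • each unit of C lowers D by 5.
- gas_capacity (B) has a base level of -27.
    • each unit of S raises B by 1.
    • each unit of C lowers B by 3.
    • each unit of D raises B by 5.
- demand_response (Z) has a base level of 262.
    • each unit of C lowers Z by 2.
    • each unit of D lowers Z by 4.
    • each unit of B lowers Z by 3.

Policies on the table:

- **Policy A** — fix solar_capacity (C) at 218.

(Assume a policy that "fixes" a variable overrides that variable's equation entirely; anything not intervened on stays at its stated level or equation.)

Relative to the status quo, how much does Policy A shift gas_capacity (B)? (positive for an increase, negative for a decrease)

Baseline:
  X = 53
  S = 108
  C = 147 + 2·53 = 253
  D = 77 − 4·53 − 4·108 − 5·253 = -1832
  B = -27 + 108 − 3·253 + 5·(-1832) = -9838
Policy A (C := 218):
  X = 53
  S = 108
  C = 218
  D = 77 − 4·53 − 4·108 − 5·218 = -1657
  B = -27 + 108 − 3·218 + 5·(-1657) = -8858
Change in B: -8858 − (-9838) = 980

980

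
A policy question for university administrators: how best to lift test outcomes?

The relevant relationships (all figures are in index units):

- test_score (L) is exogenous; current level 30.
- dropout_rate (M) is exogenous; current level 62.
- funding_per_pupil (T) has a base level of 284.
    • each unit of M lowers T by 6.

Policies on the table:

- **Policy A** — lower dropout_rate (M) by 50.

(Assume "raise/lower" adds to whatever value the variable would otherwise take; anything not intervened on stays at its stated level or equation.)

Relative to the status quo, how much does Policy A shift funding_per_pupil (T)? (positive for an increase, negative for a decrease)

300

Baseline:
  M = 62
  T = 284 − 6·62 = -88
Policy A (M − 50):
  M = 62 − 50 = 12
  T = 284 − 6·12 = 212
Change in T: 212 − (-88) = 300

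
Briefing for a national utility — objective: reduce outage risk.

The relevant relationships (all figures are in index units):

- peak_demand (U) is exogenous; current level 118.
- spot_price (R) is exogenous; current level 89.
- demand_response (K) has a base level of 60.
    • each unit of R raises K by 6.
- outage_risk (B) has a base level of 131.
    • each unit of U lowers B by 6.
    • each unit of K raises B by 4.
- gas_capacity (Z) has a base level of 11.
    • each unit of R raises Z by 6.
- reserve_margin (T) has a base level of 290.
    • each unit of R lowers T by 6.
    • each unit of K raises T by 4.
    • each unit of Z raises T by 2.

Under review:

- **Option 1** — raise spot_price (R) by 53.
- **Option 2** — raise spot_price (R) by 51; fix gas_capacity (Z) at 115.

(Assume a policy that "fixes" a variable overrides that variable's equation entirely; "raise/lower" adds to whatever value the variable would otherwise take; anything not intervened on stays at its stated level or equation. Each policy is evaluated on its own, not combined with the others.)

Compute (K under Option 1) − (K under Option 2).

Option 1 (R + 53):
  R = 89 + 53 = 142
  K = 60 + 6·142 = 912
Option 2 (R + 51, Z := 115):
  R = 89 + 51 = 140
  K = 60 + 6·140 = 900
K: 912 − 900 = 12

12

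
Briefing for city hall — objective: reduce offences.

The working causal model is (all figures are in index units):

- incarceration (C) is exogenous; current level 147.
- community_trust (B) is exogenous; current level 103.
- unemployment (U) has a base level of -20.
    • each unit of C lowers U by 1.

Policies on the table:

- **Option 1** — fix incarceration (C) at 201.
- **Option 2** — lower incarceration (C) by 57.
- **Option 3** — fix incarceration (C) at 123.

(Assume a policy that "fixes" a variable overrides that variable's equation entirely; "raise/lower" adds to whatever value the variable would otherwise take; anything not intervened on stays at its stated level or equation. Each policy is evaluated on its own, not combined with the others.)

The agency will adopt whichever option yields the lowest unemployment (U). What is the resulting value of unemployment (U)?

Option 1 (C := 201):
  C = 201
  U = -20 − 201 = -221
Option 2 (C − 57):
  C = 147 − 57 = 90
  U = -20 − 90 = -110
Option 3 (C := 123):
  C = 123
  U = -20 − 123 = -143
Comparing — Option 1: U=-221, Option 2: U=-110, Option 3: U=-143. Lowest is -221 (Option 1).

-221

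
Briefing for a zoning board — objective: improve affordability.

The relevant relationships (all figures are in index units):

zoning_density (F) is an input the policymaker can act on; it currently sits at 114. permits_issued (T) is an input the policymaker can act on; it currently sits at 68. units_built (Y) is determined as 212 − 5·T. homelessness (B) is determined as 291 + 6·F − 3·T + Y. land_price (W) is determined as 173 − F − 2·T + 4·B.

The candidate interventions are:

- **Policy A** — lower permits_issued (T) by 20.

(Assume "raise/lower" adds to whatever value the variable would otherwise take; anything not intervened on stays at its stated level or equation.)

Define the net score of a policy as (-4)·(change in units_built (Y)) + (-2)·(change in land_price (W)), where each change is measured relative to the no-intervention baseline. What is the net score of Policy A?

Baseline:
  F = 114
  T = 68
  Y = 212 − 5·68 = -128
  B = 291 + 6·114 − 3·68 + (-128) = 643
  W = 173 − 114 − 2·68 + 4·643 = 2495
Policy A (T − 20):
  F = 114
  T = 68 − 20 = 48
  Y = 212 − 5·48 = -28
  B = 291 + 6·114 − 3·48 + (-28) = 803
  W = 173 − 114 − 2·48 + 4·803 = 3175
ΔY = -28 − (-128) = 100; ΔW = 3175 − 2495 = 680
Score = (-4)·100 + (-2)·680 = -1760

-1760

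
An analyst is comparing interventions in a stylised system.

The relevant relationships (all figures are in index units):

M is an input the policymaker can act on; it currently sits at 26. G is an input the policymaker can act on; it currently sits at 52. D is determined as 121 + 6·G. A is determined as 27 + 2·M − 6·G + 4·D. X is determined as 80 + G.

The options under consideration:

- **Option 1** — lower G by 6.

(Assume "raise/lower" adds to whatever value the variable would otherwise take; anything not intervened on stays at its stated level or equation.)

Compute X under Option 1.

126

Option 1 (G − 6):
  G = 52 − 6 = 46
  X = 80 + 46 = 126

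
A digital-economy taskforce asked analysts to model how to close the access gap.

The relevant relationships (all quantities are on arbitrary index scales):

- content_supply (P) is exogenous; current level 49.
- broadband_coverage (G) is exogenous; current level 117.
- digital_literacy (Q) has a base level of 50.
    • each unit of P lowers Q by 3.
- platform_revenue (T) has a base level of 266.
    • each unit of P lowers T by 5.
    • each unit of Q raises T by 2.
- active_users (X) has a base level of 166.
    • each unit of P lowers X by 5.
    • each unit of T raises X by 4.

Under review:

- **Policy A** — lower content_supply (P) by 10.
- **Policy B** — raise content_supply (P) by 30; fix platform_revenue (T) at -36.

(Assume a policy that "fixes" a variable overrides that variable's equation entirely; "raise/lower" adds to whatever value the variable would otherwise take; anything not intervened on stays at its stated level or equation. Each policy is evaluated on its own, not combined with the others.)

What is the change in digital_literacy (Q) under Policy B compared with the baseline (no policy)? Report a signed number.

Baseline:
  P = 49
  Q = 50 − 3·49 = -97
Policy B (P + 30, T := -36):
  P = 49 + 30 = 79
  Q = 50 − 3·79 = -187
Change in Q: -187 − (-97) = -90

-90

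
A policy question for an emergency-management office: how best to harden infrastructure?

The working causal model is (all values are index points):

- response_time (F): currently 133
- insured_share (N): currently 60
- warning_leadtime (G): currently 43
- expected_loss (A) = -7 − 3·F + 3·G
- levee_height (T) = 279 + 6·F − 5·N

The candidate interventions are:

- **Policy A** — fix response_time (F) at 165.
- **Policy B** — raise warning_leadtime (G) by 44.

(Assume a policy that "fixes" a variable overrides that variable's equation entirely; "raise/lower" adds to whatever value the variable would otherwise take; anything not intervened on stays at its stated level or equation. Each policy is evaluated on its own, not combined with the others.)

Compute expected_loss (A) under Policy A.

Policy A (F := 165):
  F = 165
  G = 43
  A = -7 − 3·165 + 3·43 = -373

-373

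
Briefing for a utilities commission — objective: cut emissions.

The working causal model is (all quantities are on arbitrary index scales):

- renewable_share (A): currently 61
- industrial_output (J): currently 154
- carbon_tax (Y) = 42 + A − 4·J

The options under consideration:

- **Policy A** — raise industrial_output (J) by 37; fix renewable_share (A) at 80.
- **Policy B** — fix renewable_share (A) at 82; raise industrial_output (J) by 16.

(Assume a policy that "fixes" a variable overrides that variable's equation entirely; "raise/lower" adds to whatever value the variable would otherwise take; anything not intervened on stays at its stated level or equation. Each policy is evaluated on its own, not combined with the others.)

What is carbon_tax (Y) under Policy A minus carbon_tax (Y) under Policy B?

-86

Policy A (J + 37, A := 80):
  A = 80
  J = 154 + 37 = 191
  Y = 42 + 80 − 4·191 = -642
Policy B (A := 82, J + 16):
  A = 82
  J = 154 + 16 = 170
  Y = 42 + 82 − 4·170 = -556
Y: -642 − (-556) = -86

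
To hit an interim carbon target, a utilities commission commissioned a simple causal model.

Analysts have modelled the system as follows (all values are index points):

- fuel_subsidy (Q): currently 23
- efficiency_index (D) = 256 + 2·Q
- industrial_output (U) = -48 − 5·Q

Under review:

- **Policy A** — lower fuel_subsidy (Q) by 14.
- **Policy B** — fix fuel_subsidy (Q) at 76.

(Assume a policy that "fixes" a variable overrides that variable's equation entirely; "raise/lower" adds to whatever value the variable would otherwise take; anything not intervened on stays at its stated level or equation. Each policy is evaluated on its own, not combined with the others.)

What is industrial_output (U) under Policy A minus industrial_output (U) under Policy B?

335

Policy A (Q − 14):
  Q = 23 − 14 = 9
  U = -48 − 5·9 = -93
Policy B (Q := 76):
  Q = 76
  U = -48 − 5·76 = -428
U: -93 − (-428) = 335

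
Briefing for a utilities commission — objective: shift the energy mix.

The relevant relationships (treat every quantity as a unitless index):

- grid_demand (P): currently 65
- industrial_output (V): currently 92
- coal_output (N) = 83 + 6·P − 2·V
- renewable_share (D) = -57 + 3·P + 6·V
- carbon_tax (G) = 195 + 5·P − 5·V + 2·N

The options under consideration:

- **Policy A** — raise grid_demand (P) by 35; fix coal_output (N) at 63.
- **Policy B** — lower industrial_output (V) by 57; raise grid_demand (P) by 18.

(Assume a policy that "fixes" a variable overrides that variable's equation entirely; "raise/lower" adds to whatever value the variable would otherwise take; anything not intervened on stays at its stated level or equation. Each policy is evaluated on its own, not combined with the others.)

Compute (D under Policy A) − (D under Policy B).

393

Policy A (P + 35, N := 63):
  P = 65 + 35 = 100
  V = 92
  D = -57 + 3·100 + 6·92 = 795
Policy B (V − 57, P + 18):
  P = 65 + 18 = 83
  V = 92 − 57 = 35
  D = -57 + 3·83 + 6·35 = 402
D: 795 − 402 = 393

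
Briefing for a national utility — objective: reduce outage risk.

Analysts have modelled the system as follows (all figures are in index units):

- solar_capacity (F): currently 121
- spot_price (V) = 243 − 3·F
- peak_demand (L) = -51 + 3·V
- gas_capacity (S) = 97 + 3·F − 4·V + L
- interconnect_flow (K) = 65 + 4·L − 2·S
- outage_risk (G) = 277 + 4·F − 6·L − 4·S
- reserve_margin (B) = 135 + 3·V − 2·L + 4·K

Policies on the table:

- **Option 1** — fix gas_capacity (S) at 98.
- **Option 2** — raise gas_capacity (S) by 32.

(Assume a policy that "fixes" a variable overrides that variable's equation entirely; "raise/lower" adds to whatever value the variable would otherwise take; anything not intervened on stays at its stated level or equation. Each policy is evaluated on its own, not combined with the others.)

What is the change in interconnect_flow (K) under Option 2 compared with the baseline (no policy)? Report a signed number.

Baseline:
  F = 121
  V = 243 − 3·121 = -120
  L = -51 + 3·(-120) = -411
  S = 97 + 3·121 − 4·(-120) + (-411) = 529
  K = 65 + 4·(-411) − 2·529 = -2637
Option 2 (S + 32):
  F = 121
  V = 243 − 3·121 = -120
  L = -51 + 3·(-120) = -411
  S = 97 + 3·121 − 4·(-120) + (-411) (+32 from intervention) = 561
  K = 65 + 4·(-411) − 2·561 = -2701
Change in K: -2701 − (-2637) = -64

-64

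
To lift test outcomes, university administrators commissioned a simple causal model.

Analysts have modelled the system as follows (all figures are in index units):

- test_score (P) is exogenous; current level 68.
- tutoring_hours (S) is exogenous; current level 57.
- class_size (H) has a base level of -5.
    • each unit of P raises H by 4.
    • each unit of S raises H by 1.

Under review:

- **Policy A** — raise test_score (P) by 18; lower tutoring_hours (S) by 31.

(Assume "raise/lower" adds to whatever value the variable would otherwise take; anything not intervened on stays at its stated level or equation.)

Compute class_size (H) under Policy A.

Policy A (P + 18, S − 31):
  P = 68 + 18 = 86
  S = 57 − 31 = 26
  H = -5 + 4·86 + 26 = 365

365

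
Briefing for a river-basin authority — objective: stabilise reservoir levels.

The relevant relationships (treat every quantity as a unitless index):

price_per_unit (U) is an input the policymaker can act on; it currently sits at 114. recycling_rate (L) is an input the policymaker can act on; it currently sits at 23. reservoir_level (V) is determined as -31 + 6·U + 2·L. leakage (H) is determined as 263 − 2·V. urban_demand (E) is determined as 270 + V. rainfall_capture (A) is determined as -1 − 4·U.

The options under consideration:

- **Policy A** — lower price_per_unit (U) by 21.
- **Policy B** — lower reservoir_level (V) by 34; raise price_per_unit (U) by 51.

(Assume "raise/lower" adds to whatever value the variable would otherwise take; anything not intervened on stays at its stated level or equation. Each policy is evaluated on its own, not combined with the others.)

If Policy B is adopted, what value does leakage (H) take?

-1679

Policy B (V − 34, U + 51):
  U = 114 + 51 = 165
  L = 23
  V = -31 + 6·165 + 2·23 (−34 from intervention) = 971
  H = 263 − 2·971 = -1679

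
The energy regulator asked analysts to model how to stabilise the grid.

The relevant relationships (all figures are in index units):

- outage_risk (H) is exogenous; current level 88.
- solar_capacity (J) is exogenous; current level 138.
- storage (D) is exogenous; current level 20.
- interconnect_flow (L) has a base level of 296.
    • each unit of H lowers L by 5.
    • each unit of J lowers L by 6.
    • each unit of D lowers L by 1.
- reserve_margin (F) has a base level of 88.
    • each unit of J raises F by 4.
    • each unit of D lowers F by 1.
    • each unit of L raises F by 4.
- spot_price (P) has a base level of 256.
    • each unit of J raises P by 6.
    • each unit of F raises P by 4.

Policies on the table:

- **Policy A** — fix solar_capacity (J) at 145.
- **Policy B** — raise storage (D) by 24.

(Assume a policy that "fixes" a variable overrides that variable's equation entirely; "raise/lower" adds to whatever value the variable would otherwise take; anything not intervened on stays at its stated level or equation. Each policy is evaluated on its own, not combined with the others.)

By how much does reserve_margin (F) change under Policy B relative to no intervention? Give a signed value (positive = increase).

-120

Baseline:
  H = 88
  J = 138
  D = 20
  L = 296 − 5·88 − 6·138 − 20 = -992
  F = 88 + 4·138 − 20 + 4·(-992) = -3348
Policy B (D + 24):
  H = 88
  J = 138
  D = 20 + 24 = 44
  L = 296 − 5·88 − 6·138 − 44 = -1016
  F = 88 + 4·138 − 44 + 4·(-1016) = -3468
Change in F: -3468 − (-3348) = -120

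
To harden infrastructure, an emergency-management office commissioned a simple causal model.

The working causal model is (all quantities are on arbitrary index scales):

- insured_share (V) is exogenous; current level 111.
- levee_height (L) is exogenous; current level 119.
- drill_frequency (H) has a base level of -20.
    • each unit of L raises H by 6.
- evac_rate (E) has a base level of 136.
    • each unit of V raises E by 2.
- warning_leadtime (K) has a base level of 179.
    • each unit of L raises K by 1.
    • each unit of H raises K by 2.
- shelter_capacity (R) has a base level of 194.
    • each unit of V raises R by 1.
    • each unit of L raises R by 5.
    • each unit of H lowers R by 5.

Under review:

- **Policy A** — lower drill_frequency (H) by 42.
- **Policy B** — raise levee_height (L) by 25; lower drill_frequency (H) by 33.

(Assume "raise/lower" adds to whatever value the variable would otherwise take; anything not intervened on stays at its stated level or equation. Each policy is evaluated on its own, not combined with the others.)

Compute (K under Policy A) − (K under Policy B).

Policy A (H − 42):
  L = 119
  H = -20 + 6·119 (−42 from intervention) = 652
  K = 179 + 119 + 2·652 = 1602
Policy B (L + 25, H − 33):
  L = 119 + 25 = 144
  H = -20 + 6·144 (−33 from intervention) = 811
  K = 179 + 144 + 2·811 = 1945
K: 1602 − 1945 = -343

-343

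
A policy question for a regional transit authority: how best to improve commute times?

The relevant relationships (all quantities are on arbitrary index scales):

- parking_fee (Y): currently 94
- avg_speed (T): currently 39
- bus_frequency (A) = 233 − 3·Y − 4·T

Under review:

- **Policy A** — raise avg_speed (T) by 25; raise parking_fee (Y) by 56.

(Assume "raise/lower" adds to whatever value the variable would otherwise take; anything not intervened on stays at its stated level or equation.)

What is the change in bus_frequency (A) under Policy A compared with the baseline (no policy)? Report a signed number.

Baseline:
  Y = 94
  T = 39
  A = 233 − 3·94 − 4·39 = -205
Policy A (T + 25, Y + 56):
  Y = 94 + 56 = 150
  T = 39 + 25 = 64
  A = 233 − 3·150 − 4·64 = -473
Change in A: -473 − (-205) = -268

-268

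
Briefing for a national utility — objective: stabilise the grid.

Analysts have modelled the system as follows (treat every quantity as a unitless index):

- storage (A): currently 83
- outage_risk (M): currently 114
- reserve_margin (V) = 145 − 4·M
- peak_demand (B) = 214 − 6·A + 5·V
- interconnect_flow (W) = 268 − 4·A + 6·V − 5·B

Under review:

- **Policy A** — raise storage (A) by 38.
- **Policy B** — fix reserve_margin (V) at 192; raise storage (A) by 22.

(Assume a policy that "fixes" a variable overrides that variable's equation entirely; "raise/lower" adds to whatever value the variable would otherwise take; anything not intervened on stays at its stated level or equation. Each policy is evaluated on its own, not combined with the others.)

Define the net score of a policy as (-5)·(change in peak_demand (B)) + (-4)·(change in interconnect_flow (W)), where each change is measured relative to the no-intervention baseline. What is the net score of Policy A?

Baseline:
  A = 83
  M = 114
  V = 145 − 4·114 = -311
  B = 214 − 6·83 + 5·(-311) = -1839
  W = 268 − 4·83 + 6·(-311) − 5·(-1839) = 7265
Policy A (A + 38):
  A = 83 + 38 = 121
  M = 114
  V = 145 − 4·114 = -311
  B = 214 − 6·121 + 5·(-311) = -2067
  W = 268 − 4·121 + 6·(-311) − 5·(-2067) = 8253
ΔB = -2067 − (-1839) = -228; ΔW = 8253 − 7265 = 988
Score = (-5)·(-228) + (-4)·988 = -2812

-2812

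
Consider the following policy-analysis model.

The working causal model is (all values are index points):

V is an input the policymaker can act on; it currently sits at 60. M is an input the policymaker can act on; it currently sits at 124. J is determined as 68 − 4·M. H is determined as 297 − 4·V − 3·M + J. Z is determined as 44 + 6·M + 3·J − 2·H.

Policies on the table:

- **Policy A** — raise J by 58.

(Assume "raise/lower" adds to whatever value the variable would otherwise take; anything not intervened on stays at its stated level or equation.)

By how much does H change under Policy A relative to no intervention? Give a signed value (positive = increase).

58

Baseline:
  V = 60
  M = 124
  J = 68 − 4·124 = -428
  H = 297 − 4·60 − 3·124 + (-428) = -743
Policy A (J + 58):
  V = 60
  M = 124
  J = 68 − 4·124 (+58 from intervention) = -370
  H = 297 − 4·60 − 3·124 + (-370) = -685
Change in H: -685 − (-743) = 58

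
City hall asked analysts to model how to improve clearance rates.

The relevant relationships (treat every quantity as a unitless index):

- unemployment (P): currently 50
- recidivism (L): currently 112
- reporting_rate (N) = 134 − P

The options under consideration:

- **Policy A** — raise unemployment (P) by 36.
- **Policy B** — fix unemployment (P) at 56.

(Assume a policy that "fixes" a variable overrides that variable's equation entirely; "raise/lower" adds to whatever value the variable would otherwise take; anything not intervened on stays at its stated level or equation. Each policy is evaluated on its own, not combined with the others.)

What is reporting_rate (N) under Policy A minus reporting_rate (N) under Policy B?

Policy A (P + 36):
  P = 50 + 36 = 86
  N = 134 − 86 = 48
Policy B (P := 56):
  P = 56
  N = 134 − 56 = 78
N: 48 − 78 = -30

-30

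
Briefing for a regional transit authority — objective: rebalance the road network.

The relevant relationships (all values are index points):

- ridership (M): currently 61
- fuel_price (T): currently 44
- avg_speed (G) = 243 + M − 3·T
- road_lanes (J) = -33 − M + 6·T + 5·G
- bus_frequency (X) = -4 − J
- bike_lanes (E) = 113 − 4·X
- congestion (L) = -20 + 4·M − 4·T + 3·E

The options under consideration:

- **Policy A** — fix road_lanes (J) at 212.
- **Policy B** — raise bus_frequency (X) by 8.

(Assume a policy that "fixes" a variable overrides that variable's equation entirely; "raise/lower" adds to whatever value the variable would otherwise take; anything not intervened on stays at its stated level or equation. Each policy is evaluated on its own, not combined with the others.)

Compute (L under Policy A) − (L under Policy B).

Policy A (J := 212):
  M = 61
  T = 44
  G = 243 + 61 − 3·44 = 172
  J = 212
  X = -4 − 212 = -216
  E = 113 − 4·(-216) = 977
  L = -20 + 4·61 − 4·44 + 3·977 = 2979
Policy B (X + 8):
  M = 61
  T = 44
  G = 243 + 61 − 3·44 = 172
  J = -33 − 61 + 6·44 + 5·172 = 1030
  X = -4 − 1030 (+8 from intervention) = -1026
  E = 113 − 4·(-1026) = 4217
  L = -20 + 4·61 − 4·44 + 3·4217 = 12699
L: 2979 − 12699 = -9720

-9720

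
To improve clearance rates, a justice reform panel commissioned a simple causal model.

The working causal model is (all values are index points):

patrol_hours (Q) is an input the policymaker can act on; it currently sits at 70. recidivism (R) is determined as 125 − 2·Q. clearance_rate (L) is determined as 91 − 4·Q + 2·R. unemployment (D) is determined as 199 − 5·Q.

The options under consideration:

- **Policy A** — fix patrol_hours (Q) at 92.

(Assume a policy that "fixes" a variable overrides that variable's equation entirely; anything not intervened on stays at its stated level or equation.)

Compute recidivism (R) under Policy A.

Policy A (Q := 92):
  Q = 92
  R = 125 − 2·92 = -59

-59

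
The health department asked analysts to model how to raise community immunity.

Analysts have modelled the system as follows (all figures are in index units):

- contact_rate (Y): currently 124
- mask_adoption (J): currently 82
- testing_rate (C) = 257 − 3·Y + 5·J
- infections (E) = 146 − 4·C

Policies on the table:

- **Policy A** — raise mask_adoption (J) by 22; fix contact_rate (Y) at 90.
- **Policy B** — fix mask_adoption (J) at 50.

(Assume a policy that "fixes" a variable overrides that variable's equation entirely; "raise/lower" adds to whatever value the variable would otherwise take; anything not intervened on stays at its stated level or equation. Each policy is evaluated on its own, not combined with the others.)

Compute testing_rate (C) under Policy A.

Policy A (J + 22, Y := 90):
  Y = 90
  J = 82 + 22 = 104
  C = 257 − 3·90 + 5·104 = 507

507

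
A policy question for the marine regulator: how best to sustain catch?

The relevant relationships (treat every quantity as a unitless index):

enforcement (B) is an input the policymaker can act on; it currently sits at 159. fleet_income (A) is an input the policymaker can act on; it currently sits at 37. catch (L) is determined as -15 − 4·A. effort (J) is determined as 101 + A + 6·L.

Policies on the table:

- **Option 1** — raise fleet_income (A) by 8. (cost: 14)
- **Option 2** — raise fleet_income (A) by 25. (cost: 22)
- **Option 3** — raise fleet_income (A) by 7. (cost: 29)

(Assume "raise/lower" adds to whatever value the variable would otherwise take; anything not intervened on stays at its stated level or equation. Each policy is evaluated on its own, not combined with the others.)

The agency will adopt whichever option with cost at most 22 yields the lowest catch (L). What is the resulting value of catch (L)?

-263

Option 1 (A + 8):
  A = 37 + 8 = 45
  L = -15 − 4·45 = -195
Option 2 (A + 25):
  A = 37 + 25 = 62
  L = -15 − 4·62 = -263
Comparing — Option 1: L=-195, Option 2: L=-263. Lowest is -263 (Option 2).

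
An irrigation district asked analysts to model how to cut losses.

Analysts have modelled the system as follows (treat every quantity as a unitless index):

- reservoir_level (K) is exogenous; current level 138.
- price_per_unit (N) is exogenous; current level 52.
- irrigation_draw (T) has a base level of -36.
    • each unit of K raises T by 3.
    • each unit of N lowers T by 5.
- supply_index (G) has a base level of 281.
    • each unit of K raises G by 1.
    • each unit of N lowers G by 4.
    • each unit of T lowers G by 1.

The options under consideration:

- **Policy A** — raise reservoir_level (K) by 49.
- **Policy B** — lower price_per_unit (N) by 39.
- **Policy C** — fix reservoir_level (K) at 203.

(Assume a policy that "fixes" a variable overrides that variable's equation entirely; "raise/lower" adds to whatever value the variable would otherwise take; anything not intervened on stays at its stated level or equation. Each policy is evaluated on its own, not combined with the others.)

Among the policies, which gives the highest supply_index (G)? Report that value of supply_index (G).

54

Policy A (K + 49):
  K = 138 + 49 = 187
  N = 52
  T = -36 + 3·187 − 5·52 = 265
  G = 281 + 187 − 4·52 − 265 = -5
Policy B (N − 39):
  K = 138
  N = 52 − 39 = 13
  T = -36 + 3·138 − 5·13 = 313
  G = 281 + 138 − 4·13 − 313 = 54
Policy C (K := 203):
  K = 203
  N = 52
  T = -36 + 3·203 − 5·52 = 313
  G = 281 + 203 − 4·52 − 313 = -37
Comparing — Policy A: G=-5, Policy B: G=54, Policy C: G=-37. Highest is 54 (Policy B).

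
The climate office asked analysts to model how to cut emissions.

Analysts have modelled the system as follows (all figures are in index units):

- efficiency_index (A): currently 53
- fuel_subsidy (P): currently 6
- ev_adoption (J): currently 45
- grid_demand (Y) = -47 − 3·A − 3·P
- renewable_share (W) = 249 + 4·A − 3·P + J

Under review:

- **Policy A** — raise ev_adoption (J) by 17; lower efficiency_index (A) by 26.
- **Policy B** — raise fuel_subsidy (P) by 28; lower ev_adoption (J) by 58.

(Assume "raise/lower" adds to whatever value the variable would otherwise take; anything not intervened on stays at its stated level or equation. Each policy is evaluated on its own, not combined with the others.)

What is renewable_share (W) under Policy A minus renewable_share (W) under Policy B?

Policy A (J + 17, A − 26):
  A = 53 − 26 = 27
  P = 6
  J = 45 + 17 = 62
  W = 249 + 4·27 − 3·6 + 62 = 401
Policy B (P + 28, J − 58):
  A = 53
  P = 6 + 28 = 34
  J = 45 − 58 = -13
  W = 249 + 4·53 − 3·34 + (-13) = 346
W: 401 − 346 = 55

55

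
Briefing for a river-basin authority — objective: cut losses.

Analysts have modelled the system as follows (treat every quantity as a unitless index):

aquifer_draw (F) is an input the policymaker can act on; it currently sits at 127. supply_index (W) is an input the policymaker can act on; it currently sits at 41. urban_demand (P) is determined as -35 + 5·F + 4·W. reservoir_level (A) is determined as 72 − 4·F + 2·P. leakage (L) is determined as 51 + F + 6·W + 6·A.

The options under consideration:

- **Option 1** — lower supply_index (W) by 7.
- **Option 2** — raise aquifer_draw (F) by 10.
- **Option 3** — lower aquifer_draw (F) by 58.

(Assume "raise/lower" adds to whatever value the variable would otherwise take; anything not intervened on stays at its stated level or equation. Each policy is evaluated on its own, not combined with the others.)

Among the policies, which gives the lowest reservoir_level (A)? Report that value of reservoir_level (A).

744

Option 1 (W − 7):
  F = 127
  W = 41 − 7 = 34
  P = -35 + 5·127 + 4·34 = 736
  A = 72 − 4·127 + 2·736 = 1036
Option 2 (F + 10):
  F = 127 + 10 = 137
  W = 41
  P = -35 + 5·137 + 4·41 = 814
  A = 72 − 4·137 + 2·814 = 1152
Option 3 (F − 58):
  F = 127 − 58 = 69
  W = 41
  P = -35 + 5·69 + 4·41 = 474
  A = 72 − 4·69 + 2·474 = 744
Comparing — Option 1: A=1036, Option 2: A=1152, Option 3: A=744. Lowest is 744 (Option 3).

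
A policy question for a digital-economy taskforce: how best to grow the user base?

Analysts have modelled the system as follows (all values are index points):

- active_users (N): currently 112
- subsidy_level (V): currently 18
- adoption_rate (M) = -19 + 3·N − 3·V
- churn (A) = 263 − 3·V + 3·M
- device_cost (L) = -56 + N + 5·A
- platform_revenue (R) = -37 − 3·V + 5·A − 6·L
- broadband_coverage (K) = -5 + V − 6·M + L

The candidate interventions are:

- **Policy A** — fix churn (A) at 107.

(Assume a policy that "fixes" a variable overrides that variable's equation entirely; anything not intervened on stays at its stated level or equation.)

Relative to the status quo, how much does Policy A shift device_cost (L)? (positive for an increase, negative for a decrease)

-4455

Baseline:
  N = 112
  V = 18
  M = -19 + 3·112 − 3·18 = 263
  A = 263 − 3·18 + 3·263 = 998
  L = -56 + 112 + 5·998 = 5046
Policy A (A := 107):
  N = 112
  V = 18
  M = -19 + 3·112 − 3·18 = 263
  A = 107
  L = -56 + 112 + 5·107 = 591
Change in L: 591 − 5046 = -4455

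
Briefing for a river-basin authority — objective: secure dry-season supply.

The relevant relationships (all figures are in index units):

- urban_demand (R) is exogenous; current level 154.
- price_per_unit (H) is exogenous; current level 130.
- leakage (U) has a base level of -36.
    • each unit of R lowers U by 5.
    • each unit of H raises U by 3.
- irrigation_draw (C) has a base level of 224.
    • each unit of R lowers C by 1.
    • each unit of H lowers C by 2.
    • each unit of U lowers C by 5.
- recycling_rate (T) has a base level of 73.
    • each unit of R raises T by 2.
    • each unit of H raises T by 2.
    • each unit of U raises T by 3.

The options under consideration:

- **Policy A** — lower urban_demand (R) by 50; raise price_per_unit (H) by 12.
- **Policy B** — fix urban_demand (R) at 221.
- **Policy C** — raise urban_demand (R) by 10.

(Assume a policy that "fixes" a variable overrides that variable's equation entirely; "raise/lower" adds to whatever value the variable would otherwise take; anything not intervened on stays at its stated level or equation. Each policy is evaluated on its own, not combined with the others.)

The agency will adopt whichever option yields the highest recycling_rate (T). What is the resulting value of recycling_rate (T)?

175

Policy A (R − 50, H + 12):
  R = 154 − 50 = 104
  H = 130 + 12 = 142
  U = -36 − 5·104 + 3·142 = -130
  T = 73 + 2·104 + 2·142 + 3·(-130) = 175
Policy B (R := 221):
  R = 221
  H = 130
  U = -36 − 5·221 + 3·130 = -751
  T = 73 + 2·221 + 2·130 + 3·(-751) = -1478
Policy C (R + 10):
  R = 154 + 10 = 164
  H = 130
  U = -36 − 5·164 + 3·130 = -466
  T = 73 + 2·164 + 2·130 + 3·(-466) = -737
Comparing — Policy A: T=175, Policy B: T=-1478, Policy C: T=-737. Highest is 175 (Policy A).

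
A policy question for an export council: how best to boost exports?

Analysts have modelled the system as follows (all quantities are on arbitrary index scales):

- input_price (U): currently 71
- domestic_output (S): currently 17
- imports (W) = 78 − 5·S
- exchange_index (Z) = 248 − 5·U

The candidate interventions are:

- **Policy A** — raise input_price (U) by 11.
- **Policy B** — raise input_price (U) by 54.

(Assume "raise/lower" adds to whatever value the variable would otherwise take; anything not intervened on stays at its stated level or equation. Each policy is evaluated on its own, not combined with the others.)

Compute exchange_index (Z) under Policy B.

-377

Policy B (U + 54):
  U = 71 + 54 = 125
  Z = 248 − 5·125 = -377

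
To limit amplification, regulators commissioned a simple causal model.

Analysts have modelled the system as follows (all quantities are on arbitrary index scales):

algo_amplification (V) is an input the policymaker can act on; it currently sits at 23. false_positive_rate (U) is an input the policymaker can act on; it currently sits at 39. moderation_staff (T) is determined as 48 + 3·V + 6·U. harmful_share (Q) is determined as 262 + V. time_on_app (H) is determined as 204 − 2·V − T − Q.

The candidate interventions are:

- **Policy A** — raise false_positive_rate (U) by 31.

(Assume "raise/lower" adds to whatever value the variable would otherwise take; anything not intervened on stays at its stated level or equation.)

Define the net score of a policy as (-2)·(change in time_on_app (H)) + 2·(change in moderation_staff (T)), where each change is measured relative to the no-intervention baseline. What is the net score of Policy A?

744

Baseline:
  V = 23
  U = 39
  T = 48 + 3·23 + 6·39 = 351
  Q = 262 + 23 = 285
  H = 204 − 2·23 − 351 − 285 = -478
Policy A (U + 31):
  V = 23
  U = 39 + 31 = 70
  T = 48 + 3·23 + 6·70 = 537
  Q = 262 + 23 = 285
  H = 204 − 2·23 − 537 − 285 = -664
ΔH = -664 − (-478) = -186; ΔT = 537 − 351 = 186
Score = (-2)·(-186) + 2·186 = 744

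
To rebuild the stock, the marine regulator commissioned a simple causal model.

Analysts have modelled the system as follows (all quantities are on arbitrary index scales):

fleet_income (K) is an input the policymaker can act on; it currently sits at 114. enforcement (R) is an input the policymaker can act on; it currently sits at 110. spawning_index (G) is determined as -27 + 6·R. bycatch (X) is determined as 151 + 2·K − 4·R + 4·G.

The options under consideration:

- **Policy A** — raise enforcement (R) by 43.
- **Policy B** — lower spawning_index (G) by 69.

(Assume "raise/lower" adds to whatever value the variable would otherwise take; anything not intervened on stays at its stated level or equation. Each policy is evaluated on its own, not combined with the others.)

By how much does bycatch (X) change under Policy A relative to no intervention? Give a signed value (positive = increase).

860

Baseline:
  K = 114
  R = 110
  G = -27 + 6·110 = 633
  X = 151 + 2·114 − 4·110 + 4·633 = 2471
Policy A (R + 43):
  K = 114
  R = 110 + 43 = 153
  G = -27 + 6·153 = 891
  X = 151 + 2·114 − 4·153 + 4·891 = 3331
Change in X: 3331 − 2471 = 860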